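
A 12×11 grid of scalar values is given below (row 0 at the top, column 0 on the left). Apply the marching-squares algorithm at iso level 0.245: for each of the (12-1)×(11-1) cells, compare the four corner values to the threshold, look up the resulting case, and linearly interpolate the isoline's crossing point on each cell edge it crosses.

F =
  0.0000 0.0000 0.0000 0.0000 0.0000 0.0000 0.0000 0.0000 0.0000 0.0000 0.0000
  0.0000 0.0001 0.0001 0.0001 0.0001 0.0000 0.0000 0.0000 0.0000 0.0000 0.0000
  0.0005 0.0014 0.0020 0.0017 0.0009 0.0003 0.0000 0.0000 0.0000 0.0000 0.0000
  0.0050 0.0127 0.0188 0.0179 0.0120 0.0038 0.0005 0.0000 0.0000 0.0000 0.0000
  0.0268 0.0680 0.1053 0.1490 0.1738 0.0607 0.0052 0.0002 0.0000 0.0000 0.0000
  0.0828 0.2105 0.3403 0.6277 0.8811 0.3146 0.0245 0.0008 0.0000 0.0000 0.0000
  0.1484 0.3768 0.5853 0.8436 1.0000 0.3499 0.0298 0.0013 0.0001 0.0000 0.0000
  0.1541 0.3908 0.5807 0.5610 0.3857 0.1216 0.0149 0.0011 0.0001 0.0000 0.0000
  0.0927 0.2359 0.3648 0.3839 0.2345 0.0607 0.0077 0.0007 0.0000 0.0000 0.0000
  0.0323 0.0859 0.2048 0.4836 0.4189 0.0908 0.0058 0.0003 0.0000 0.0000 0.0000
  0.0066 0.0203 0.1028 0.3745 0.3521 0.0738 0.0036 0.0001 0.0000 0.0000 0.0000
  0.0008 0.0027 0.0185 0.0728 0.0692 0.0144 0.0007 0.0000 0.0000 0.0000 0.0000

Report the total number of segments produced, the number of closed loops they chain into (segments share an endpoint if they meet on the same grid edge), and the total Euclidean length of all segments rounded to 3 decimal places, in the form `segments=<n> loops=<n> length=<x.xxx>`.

cell (4,1): code 0100 → (4.594,2.000)–(5.000,1.266)
cell (4,2): code 1100 → (4.201,3.000)–(4.594,2.000)
cell (4,3): code 1100 → (4.101,4.000)–(4.201,3.000)
cell (4,4): code 1100 → (4.726,5.000)–(4.101,4.000)
cell (4,5): code 1000 → (5.000,5.240)–(4.726,5.000)
cell (5,0): code 0100 → (5.207,1.000)–(6.000,0.423)
cell (5,1): code 1110 → (5.000,1.266)–(5.207,1.000)
cell (5,5): code 1001 → (6.000,5.328)–(5.000,5.240)
cell (6,0): code 0110 → (6.000,0.423)–(7.000,0.384)
cell (6,4): code 1011 → (7.000,4.533)–(6.459,5.000)
cell (6,5): code 0001 → (6.459,5.000)–(6.000,5.328)
cell (7,0): code 0010 → (7.000,0.384)–(7.941,1.000)
cell (7,1): code 0111 → (7.941,1.000)–(8.000,1.071)
cell (7,3): code 1011 → (8.000,3.930)–(7.931,4.000)
cell (7,4): code 0001 → (7.931,4.000)–(7.000,4.533)
cell (8,1): code 0010 → (8.000,1.071)–(8.749,2.000)
cell (8,2): code 0111 → (8.749,2.000)–(9.000,2.144)
cell (8,3): code 1101 → (8.057,4.000)–(8.000,3.930)
cell (8,4): code 1000 → (9.000,4.530)–(8.057,4.000)
cell (9,2): code 0110 → (9.000,2.144)–(10.000,2.523)
cell (9,4): code 1001 → (10.000,4.385)–(9.000,4.530)
cell (10,2): code 0010 → (10.000,2.523)–(10.429,3.000)
cell (10,3): code 0011 → (10.429,3.000)–(10.379,4.000)
cell (10,4): code 0001 → (10.379,4.000)–(10.000,4.385)
total: 24 segments, chained into 1 closed loop(s), length Σ = 18.368886

segments=24 loops=1 length=18.369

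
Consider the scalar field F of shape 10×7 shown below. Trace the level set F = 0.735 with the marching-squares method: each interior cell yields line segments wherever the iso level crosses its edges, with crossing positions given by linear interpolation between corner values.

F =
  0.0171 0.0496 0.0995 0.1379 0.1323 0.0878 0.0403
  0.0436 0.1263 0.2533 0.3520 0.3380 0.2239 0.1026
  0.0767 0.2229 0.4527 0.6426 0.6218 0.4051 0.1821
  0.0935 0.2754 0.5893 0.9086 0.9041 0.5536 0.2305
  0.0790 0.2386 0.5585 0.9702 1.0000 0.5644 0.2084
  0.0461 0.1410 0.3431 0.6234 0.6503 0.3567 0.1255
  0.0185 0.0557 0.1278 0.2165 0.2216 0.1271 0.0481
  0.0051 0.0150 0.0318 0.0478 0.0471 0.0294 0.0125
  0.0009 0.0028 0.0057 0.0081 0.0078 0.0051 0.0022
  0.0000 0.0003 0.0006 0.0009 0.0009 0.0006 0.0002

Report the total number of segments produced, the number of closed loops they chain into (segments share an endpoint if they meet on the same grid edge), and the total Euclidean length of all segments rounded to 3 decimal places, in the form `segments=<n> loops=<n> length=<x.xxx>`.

segments=8 loops=1 length=7.490

cell (2,2): code 0100 → (2.347,3.000)–(3.000,2.456)
cell (2,3): code 1100 → (2.401,4.000)–(2.347,3.000)
cell (2,4): code 1000 → (3.000,4.482)–(2.401,4.000)
cell (3,2): code 0110 → (3.000,2.456)–(4.000,2.429)
cell (3,4): code 1001 → (4.000,4.608)–(3.000,4.482)
cell (4,2): code 0010 → (4.000,2.429)–(4.678,3.000)
cell (4,3): code 0011 → (4.678,3.000)–(4.758,4.000)
cell (4,4): code 0001 → (4.758,4.000)–(4.000,4.608)
total: 8 segments, chained into 1 closed loop(s), length Σ = 7.489965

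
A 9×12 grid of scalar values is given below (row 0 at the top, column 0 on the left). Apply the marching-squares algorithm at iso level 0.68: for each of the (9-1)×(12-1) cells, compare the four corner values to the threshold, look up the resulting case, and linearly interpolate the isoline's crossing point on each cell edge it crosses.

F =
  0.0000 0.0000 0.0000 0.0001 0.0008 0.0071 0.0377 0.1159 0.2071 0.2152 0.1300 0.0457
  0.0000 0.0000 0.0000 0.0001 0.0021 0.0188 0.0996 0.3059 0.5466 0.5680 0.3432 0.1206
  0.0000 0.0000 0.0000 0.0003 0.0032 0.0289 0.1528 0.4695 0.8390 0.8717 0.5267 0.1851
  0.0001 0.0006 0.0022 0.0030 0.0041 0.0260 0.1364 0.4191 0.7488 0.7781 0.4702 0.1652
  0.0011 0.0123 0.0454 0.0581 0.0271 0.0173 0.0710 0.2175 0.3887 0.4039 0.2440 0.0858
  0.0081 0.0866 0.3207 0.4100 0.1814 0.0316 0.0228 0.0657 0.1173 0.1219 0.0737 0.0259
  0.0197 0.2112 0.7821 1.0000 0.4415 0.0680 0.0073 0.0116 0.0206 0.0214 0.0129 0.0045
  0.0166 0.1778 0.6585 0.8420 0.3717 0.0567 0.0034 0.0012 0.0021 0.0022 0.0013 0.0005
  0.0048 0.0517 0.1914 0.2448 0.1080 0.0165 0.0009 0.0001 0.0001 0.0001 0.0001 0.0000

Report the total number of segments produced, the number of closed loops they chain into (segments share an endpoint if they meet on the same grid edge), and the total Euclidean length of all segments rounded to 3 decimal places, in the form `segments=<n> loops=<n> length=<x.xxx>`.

segments=16 loops=2 length=11.855

cell (1,7): code 0100 → (1.456,8.000)–(2.000,7.570)
cell (1,8): code 1100 → (1.369,9.000)–(1.456,8.000)
cell (1,9): code 1000 → (2.000,9.556)–(1.369,9.000)
cell (2,7): code 0110 → (2.000,7.570)–(3.000,7.791)
cell (2,9): code 1001 → (3.000,9.319)–(2.000,9.556)
cell (3,7): code 0010 → (3.000,7.791)–(3.191,8.000)
cell (3,8): code 0011 → (3.191,8.000)–(3.262,9.000)
cell (3,9): code 0001 → (3.262,9.000)–(3.000,9.319)
cell (5,1): code 0100 → (5.779,2.000)–(6.000,1.821)
cell (5,2): code 1100 → (5.458,3.000)–(5.779,2.000)
cell (5,3): code 1000 → (6.000,3.573)–(5.458,3.000)
cell (6,1): code 0010 → (6.000,1.821)–(6.826,2.000)
cell (6,2): code 0111 → (6.826,2.000)–(7.000,2.117)
cell (6,3): code 1001 → (7.000,3.344)–(6.000,3.573)
cell (7,2): code 0010 → (7.000,2.117)–(7.271,3.000)
cell (7,3): code 0001 → (7.271,3.000)–(7.000,3.344)
total: 16 segments, chained into 2 closed loop(s), length Σ = 11.854701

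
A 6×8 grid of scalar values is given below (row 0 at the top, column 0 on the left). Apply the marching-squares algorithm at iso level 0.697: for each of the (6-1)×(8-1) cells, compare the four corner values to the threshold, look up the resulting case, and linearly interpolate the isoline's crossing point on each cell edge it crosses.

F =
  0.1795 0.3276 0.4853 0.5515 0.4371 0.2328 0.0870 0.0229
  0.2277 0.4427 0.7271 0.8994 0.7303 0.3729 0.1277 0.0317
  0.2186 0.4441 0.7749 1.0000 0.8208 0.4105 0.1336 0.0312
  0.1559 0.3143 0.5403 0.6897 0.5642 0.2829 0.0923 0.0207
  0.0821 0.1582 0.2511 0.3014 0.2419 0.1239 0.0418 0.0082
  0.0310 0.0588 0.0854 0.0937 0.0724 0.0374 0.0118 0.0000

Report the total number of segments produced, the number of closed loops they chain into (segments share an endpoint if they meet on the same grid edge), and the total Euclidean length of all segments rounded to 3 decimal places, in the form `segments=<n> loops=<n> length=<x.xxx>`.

segments=10 loops=1 length=7.825

cell (0,1): code 0100 → (0.876,2.000)–(1.000,1.894)
cell (0,2): code 1100 → (0.418,3.000)–(0.876,2.000)
cell (0,3): code 1100 → (0.886,4.000)–(0.418,3.000)
cell (0,4): code 1000 → (1.000,4.093)–(0.886,4.000)
cell (1,1): code 0110 → (1.000,1.894)–(2.000,1.765)
cell (1,4): code 1001 → (2.000,4.302)–(1.000,4.093)
cell (2,1): code 0010 → (2.000,1.765)–(2.332,2.000)
cell (2,2): code 0011 → (2.332,2.000)–(2.976,3.000)
cell (2,3): code 0011 → (2.976,3.000)–(2.482,4.000)
cell (2,4): code 0001 → (2.482,4.000)–(2.000,4.302)
total: 10 segments, chained into 1 closed loop(s), length Σ = 7.825110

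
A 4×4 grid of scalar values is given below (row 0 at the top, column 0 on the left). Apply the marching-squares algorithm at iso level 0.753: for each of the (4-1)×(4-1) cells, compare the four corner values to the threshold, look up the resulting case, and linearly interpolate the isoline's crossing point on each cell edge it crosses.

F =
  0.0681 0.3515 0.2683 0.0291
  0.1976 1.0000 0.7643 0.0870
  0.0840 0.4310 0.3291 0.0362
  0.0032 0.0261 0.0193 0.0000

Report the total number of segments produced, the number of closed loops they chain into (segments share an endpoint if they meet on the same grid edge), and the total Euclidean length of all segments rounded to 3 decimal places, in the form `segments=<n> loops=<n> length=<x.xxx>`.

segments=6 loops=1 length=3.223

cell (0,0): code 0100 → (0.619,1.000)–(1.000,0.692)
cell (0,1): code 1100 → (0.977,2.000)–(0.619,1.000)
cell (0,2): code 1000 → (1.000,2.017)–(0.977,2.000)
cell (1,0): code 0010 → (1.000,0.692)–(1.434,1.000)
cell (1,1): code 0011 → (1.434,1.000)–(1.026,2.000)
cell (1,2): code 0001 → (1.026,2.000)–(1.000,2.017)
total: 6 segments, chained into 1 closed loop(s), length Σ = 3.223245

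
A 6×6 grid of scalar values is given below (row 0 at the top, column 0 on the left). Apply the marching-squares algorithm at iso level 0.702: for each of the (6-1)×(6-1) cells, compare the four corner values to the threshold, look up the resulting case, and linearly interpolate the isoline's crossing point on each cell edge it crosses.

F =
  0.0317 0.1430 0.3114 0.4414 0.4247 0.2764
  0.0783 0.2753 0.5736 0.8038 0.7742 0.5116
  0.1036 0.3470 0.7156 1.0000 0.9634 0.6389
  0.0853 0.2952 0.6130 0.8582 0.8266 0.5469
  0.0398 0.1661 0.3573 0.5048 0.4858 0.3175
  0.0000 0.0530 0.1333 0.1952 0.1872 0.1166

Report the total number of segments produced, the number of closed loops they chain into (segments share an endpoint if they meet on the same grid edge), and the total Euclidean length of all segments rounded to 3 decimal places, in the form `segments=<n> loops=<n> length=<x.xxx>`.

segments=12 loops=1 length=8.663

cell (0,2): code 0100 → (0.719,3.000)–(1.000,2.558)
cell (0,3): code 1100 → (0.793,4.000)–(0.719,3.000)
cell (0,4): code 1000 → (1.000,4.275)–(0.793,4.000)
cell (1,1): code 0100 → (1.904,2.000)–(2.000,1.963)
cell (1,2): code 1110 → (1.000,2.558)–(1.904,2.000)
cell (1,4): code 1001 → (2.000,4.806)–(1.000,4.275)
cell (2,1): code 0010 → (2.000,1.963)–(2.133,2.000)
cell (2,2): code 0111 → (2.133,2.000)–(3.000,2.363)
cell (2,4): code 1001 → (3.000,4.445)–(2.000,4.806)
cell (3,2): code 0010 → (3.000,2.363)–(3.442,3.000)
cell (3,3): code 0011 → (3.442,3.000)–(3.366,4.000)
cell (3,4): code 0001 → (3.366,4.000)–(3.000,4.445)
total: 12 segments, chained into 1 closed loop(s), length Σ = 8.662996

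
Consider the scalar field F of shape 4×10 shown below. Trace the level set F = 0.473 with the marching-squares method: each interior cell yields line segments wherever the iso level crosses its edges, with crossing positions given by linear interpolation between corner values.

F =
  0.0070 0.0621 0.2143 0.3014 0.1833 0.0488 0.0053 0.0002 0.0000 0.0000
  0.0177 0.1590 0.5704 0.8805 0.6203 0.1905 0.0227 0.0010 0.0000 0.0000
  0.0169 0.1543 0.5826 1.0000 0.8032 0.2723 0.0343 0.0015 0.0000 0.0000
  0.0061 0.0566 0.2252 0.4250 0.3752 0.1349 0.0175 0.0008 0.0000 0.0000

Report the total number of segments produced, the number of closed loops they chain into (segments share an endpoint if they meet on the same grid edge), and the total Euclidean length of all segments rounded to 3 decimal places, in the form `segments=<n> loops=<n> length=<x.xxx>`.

cell (0,1): code 0100 → (0.726,2.000)–(1.000,1.763)
cell (0,2): code 1100 → (0.296,3.000)–(0.726,2.000)
cell (0,3): code 1100 → (0.663,4.000)–(0.296,3.000)
cell (0,4): code 1000 → (1.000,4.343)–(0.663,4.000)
cell (1,1): code 0110 → (1.000,1.763)–(2.000,1.744)
cell (1,4): code 1001 → (2.000,4.622)–(1.000,4.343)
cell (2,1): code 0010 → (2.000,1.744)–(2.307,2.000)
cell (2,2): code 0011 → (2.307,2.000)–(2.917,3.000)
cell (2,3): code 0011 → (2.917,3.000)–(2.771,4.000)
cell (2,4): code 0001 → (2.771,4.000)–(2.000,4.622)
total: 10 segments, chained into 1 closed loop(s), length Σ = 8.606708

segments=10 loops=1 length=8.607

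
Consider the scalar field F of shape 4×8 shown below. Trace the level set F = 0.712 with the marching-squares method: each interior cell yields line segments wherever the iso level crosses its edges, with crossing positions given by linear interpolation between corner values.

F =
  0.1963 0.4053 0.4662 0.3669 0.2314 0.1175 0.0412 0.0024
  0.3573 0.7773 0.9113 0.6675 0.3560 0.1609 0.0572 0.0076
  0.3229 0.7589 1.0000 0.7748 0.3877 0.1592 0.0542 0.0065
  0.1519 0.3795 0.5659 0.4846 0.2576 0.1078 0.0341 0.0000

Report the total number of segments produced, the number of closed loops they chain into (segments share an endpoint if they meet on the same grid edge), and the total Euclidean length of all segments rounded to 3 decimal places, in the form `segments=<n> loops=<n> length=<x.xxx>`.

segments=10 loops=1 length=6.931

cell (0,0): code 0100 → (0.824,1.000)–(1.000,0.845)
cell (0,1): code 1100 → (0.552,2.000)–(0.824,1.000)
cell (0,2): code 1000 → (1.000,2.817)–(0.552,2.000)
cell (1,0): code 0110 → (1.000,0.845)–(2.000,0.892)
cell (1,2): code 1101 → (1.415,3.000)–(1.000,2.817)
cell (1,3): code 1000 → (2.000,3.162)–(1.415,3.000)
cell (2,0): code 0010 → (2.000,0.892)–(2.124,1.000)
cell (2,1): code 0011 → (2.124,1.000)–(2.663,2.000)
cell (2,2): code 0011 → (2.663,2.000)–(2.216,3.000)
cell (2,3): code 0001 → (2.216,3.000)–(2.000,3.162)
total: 10 segments, chained into 1 closed loop(s), length Σ = 6.930663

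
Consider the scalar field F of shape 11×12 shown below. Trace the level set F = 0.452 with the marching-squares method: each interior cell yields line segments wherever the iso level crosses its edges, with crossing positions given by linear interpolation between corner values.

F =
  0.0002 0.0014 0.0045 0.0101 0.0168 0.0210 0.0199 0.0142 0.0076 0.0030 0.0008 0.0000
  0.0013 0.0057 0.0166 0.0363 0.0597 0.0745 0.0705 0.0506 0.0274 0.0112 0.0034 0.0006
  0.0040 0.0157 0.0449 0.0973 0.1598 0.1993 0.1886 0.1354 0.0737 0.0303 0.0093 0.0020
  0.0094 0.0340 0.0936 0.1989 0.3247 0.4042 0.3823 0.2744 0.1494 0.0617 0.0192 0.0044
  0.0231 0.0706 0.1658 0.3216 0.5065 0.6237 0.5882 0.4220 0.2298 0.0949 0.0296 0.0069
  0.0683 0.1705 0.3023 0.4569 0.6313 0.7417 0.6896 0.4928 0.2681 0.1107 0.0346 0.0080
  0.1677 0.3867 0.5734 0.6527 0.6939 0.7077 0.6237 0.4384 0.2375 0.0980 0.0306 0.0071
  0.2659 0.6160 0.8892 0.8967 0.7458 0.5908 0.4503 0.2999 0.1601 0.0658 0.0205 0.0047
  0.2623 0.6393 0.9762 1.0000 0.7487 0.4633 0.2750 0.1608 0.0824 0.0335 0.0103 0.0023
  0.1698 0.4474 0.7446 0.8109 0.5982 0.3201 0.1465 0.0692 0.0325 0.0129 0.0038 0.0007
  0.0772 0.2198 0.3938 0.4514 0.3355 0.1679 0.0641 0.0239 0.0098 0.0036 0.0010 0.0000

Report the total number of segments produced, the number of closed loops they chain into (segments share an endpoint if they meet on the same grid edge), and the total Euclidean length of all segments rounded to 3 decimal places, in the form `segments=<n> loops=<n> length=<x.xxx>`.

segments=26 loops=1 length=20.298

cell (3,3): code 0100 → (3.700,4.000)–(4.000,3.705)
cell (3,4): code 1100 → (3.218,5.000)–(3.700,4.000)
cell (3,5): code 1100 → (3.339,6.000)–(3.218,5.000)
cell (3,6): code 1000 → (4.000,6.819)–(3.339,6.000)
cell (4,2): code 0100 → (4.964,3.000)–(5.000,2.968)
cell (4,3): code 1110 → (4.000,3.705)–(4.964,3.000)
cell (4,6): code 1101 → (4.424,7.000)–(4.000,6.819)
cell (4,7): code 1000 → (5.000,7.182)–(4.424,7.000)
cell (5,1): code 0100 → (5.552,2.000)–(6.000,1.350)
cell (5,2): code 1110 → (5.000,2.968)–(5.552,2.000)
cell (5,6): code 1011 → (6.000,6.927)–(5.750,7.000)
cell (5,7): code 0001 → (5.750,7.000)–(5.000,7.182)
cell (6,0): code 0100 → (6.285,1.000)–(7.000,0.532)
cell (6,1): code 1110 → (6.000,1.350)–(6.285,1.000)
cell (6,5): code 1011 → (7.000,5.988)–(6.990,6.000)
cell (6,6): code 0001 → (6.990,6.000)–(6.000,6.927)
cell (7,0): code 0110 → (7.000,0.532)–(8.000,0.503)
cell (7,5): code 1001 → (8.000,5.060)–(7.000,5.988)
cell (8,0): code 0010 → (8.000,0.503)–(8.976,1.000)
cell (8,1): code 0111 → (8.976,1.000)–(9.000,1.015)
cell (8,4): code 1011 → (9.000,4.526)–(8.079,5.000)
cell (8,5): code 0001 → (8.079,5.000)–(8.000,5.060)
cell (9,1): code 0010 → (9.000,1.015)–(9.834,2.000)
cell (9,2): code 0011 → (9.834,2.000)–(9.998,3.000)
cell (9,3): code 0011 → (9.998,3.000)–(9.557,4.000)
cell (9,4): code 0001 → (9.557,4.000)–(9.000,4.526)
total: 26 segments, chained into 1 closed loop(s), length Σ = 20.298460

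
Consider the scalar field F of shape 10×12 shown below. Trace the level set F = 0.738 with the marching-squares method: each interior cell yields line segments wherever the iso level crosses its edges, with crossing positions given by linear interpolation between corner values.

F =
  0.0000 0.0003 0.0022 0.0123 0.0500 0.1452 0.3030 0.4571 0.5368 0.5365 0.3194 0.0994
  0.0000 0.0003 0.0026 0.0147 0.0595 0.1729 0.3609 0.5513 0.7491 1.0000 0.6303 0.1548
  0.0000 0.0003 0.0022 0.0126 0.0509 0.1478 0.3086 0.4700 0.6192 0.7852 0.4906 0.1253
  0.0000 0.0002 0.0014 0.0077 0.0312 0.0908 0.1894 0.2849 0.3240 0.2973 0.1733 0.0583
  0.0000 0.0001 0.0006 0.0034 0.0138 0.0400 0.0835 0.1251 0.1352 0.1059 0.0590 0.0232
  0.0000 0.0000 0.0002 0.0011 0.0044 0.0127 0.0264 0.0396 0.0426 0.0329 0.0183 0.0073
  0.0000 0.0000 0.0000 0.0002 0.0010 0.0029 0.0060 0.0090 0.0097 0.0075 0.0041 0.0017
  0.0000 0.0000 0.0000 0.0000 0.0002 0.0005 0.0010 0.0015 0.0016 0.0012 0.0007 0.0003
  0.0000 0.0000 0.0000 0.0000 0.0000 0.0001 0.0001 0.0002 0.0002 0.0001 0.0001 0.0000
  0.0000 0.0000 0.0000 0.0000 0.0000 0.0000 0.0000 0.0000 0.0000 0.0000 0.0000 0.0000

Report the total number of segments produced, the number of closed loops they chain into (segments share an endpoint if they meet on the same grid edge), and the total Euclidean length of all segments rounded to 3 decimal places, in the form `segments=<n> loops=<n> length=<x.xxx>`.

segments=8 loops=1 length=4.999

cell (0,7): code 0100 → (0.948,8.000)–(1.000,7.944)
cell (0,8): code 1100 → (0.435,9.000)–(0.948,8.000)
cell (0,9): code 1000 → (1.000,9.709)–(0.435,9.000)
cell (1,7): code 0010 → (1.000,7.944)–(1.085,8.000)
cell (1,8): code 0111 → (1.085,8.000)–(2.000,8.716)
cell (1,9): code 1001 → (2.000,9.160)–(1.000,9.709)
cell (2,8): code 0010 → (2.000,8.716)–(2.097,9.000)
cell (2,9): code 0001 → (2.097,9.000)–(2.000,9.160)
total: 8 segments, chained into 1 closed loop(s), length Σ = 4.998652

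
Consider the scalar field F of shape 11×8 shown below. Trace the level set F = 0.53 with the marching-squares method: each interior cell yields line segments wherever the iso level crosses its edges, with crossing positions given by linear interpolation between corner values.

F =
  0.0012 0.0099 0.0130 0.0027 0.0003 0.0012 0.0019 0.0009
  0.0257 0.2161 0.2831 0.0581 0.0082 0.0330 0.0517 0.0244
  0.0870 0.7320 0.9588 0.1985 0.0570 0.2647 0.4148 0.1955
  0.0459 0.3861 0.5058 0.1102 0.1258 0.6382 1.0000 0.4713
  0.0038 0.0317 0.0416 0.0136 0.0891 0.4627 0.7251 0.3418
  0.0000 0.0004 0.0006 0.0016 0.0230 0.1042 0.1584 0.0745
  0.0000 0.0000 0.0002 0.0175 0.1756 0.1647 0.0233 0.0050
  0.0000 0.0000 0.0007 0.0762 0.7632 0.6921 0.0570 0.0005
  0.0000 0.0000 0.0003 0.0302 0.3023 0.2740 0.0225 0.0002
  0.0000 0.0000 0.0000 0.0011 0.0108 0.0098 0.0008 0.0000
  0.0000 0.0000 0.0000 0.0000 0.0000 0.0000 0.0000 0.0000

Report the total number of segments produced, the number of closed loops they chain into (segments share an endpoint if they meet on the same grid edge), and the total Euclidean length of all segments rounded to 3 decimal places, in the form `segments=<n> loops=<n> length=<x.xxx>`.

cell (1,0): code 0100 → (1.608,1.000)–(2.000,0.687)
cell (1,1): code 1100 → (1.365,2.000)–(1.608,1.000)
cell (1,2): code 1000 → (2.000,2.564)–(1.365,2.000)
cell (2,0): code 0010 → (2.000,0.687)–(2.584,1.000)
cell (2,1): code 0011 → (2.584,1.000)–(2.947,2.000)
cell (2,2): code 0001 → (2.947,2.000)–(2.000,2.564)
cell (2,4): code 0100 → (2.710,5.000)–(3.000,4.789)
cell (2,5): code 1100 → (2.197,6.000)–(2.710,5.000)
cell (2,6): code 1000 → (3.000,6.889)–(2.197,6.000)
cell (3,4): code 0010 → (3.000,4.789)–(3.617,5.000)
cell (3,5): code 0111 → (3.617,5.000)–(4.000,5.256)
cell (3,6): code 1001 → (4.000,6.509)–(3.000,6.889)
cell (4,5): code 0010 → (4.000,5.256)–(4.344,6.000)
cell (4,6): code 0001 → (4.344,6.000)–(4.000,6.509)
cell (6,3): code 0100 → (6.603,4.000)–(7.000,3.661)
cell (6,4): code 1100 → (6.693,5.000)–(6.603,4.000)
cell (6,5): code 1000 → (7.000,5.255)–(6.693,5.000)
cell (7,3): code 0010 → (7.000,3.661)–(7.506,4.000)
cell (7,4): code 0011 → (7.506,4.000)–(7.388,5.000)
cell (7,5): code 0001 → (7.388,5.000)–(7.000,5.255)
total: 20 segments, chained into 3 closed loop(s), length Σ = 15.511189

segments=20 loops=3 length=15.511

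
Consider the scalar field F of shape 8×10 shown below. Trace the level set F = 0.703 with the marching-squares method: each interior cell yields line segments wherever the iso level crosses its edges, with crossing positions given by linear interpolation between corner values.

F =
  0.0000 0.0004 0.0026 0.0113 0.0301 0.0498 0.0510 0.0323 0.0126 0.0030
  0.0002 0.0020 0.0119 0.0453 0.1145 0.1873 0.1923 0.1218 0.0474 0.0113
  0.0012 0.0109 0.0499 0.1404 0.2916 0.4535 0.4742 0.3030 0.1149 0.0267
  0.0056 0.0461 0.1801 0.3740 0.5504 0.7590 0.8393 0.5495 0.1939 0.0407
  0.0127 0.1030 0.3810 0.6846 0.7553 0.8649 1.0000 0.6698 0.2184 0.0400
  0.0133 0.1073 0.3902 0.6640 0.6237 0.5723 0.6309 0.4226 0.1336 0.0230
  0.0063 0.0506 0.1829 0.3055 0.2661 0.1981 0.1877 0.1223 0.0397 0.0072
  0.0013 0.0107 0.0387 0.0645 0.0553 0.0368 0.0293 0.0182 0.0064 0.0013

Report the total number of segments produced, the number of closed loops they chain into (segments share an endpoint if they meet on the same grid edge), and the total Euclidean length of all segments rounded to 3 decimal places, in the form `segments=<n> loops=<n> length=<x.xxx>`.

segments=10 loops=1 length=8.948

cell (2,4): code 0100 → (2.817,5.000)–(3.000,4.732)
cell (2,5): code 1100 → (2.627,6.000)–(2.817,5.000)
cell (2,6): code 1000 → (3.000,6.470)–(2.627,6.000)
cell (3,3): code 0100 → (3.745,4.000)–(4.000,3.260)
cell (3,4): code 1110 → (3.000,4.732)–(3.745,4.000)
cell (3,6): code 1001 → (4.000,6.899)–(3.000,6.470)
cell (4,3): code 0010 → (4.000,3.260)–(4.397,4.000)
cell (4,4): code 0011 → (4.397,4.000)–(4.553,5.000)
cell (4,5): code 0011 → (4.553,5.000)–(4.805,6.000)
cell (4,6): code 0001 → (4.805,6.000)–(4.000,6.899)
total: 10 segments, chained into 1 closed loop(s), length Σ = 8.947890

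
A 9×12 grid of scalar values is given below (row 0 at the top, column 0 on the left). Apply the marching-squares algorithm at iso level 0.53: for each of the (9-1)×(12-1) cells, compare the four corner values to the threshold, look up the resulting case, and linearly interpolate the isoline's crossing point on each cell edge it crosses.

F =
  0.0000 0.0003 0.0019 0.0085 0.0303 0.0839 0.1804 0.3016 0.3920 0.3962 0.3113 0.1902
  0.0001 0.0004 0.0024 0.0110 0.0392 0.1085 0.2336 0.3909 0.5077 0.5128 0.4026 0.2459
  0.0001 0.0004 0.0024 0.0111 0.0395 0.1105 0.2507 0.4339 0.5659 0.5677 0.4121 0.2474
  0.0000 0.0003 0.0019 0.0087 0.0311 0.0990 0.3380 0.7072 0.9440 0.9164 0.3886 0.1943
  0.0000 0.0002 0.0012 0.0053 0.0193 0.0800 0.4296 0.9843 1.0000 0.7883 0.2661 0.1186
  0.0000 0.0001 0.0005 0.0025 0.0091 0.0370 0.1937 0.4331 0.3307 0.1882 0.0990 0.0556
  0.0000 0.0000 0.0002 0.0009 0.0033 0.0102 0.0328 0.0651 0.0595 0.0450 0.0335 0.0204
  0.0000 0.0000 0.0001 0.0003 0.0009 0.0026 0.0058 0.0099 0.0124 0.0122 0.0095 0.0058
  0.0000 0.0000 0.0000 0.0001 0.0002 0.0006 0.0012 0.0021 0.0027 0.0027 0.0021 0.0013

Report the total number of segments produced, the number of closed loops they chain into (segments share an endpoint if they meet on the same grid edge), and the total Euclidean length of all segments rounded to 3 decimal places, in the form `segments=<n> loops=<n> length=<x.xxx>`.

cell (1,7): code 0100 → (1.383,8.000)–(2.000,7.728)
cell (1,8): code 1100 → (1.313,9.000)–(1.383,8.000)
cell (1,9): code 1000 → (2.000,9.242)–(1.313,9.000)
cell (2,6): code 0100 → (2.352,7.000)–(3.000,6.520)
cell (2,7): code 1110 → (2.000,7.728)–(2.352,7.000)
cell (2,9): code 1001 → (3.000,9.732)–(2.000,9.242)
cell (3,6): code 0110 → (3.000,6.520)–(4.000,6.181)
cell (3,9): code 1001 → (4.000,9.495)–(3.000,9.732)
cell (4,6): code 0010 → (4.000,6.181)–(4.824,7.000)
cell (4,7): code 0011 → (4.824,7.000)–(4.702,8.000)
cell (4,8): code 0011 → (4.702,8.000)–(4.430,9.000)
cell (4,9): code 0001 → (4.430,9.000)–(4.000,9.495)
total: 12 segments, chained into 1 closed loop(s), length Σ = 11.078494

segments=12 loops=1 length=11.078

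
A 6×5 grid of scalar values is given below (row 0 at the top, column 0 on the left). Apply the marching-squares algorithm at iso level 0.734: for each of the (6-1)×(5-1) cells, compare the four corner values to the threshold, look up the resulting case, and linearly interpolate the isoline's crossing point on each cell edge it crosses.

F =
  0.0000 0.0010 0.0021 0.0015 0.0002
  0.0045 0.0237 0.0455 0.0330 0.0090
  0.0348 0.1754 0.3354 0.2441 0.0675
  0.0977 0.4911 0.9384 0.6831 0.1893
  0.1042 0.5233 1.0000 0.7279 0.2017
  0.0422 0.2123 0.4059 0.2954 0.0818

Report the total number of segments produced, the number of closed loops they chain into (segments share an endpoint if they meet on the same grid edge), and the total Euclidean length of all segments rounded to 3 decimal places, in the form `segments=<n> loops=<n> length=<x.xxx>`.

cell (2,1): code 0100 → (2.661,2.000)–(3.000,1.543)
cell (2,2): code 1000 → (3.000,2.801)–(2.661,2.000)
cell (3,1): code 0110 → (3.000,1.543)–(4.000,1.442)
cell (3,2): code 1001 → (4.000,2.978)–(3.000,2.801)
cell (4,1): code 0010 → (4.000,1.442)–(4.448,2.000)
cell (4,2): code 0001 → (4.448,2.000)–(4.000,2.978)
total: 6 segments, chained into 1 closed loop(s), length Σ = 5.249680

segments=6 loops=1 length=5.250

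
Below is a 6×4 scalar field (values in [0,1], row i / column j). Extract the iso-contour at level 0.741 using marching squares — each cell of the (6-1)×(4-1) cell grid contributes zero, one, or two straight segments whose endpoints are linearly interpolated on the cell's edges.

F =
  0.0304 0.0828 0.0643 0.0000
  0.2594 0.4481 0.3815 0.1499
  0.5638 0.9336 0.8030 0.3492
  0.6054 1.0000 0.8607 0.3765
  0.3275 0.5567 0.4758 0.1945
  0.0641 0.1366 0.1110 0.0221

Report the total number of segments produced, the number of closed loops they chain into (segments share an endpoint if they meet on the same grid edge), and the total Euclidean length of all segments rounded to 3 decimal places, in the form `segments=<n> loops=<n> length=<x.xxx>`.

segments=8 loops=1 length=6.214

cell (1,0): code 0100 → (1.603,1.000)–(2.000,0.479)
cell (1,1): code 1100 → (1.853,2.000)–(1.603,1.000)
cell (1,2): code 1000 → (2.000,2.137)–(1.853,2.000)
cell (2,0): code 0110 → (2.000,0.479)–(3.000,0.344)
cell (2,2): code 1001 → (3.000,2.247)–(2.000,2.137)
cell (3,0): code 0010 → (3.000,0.344)–(3.584,1.000)
cell (3,1): code 0011 → (3.584,1.000)–(3.311,2.000)
cell (3,2): code 0001 → (3.311,2.000)–(3.000,2.247)
total: 8 segments, chained into 1 closed loop(s), length Σ = 6.214044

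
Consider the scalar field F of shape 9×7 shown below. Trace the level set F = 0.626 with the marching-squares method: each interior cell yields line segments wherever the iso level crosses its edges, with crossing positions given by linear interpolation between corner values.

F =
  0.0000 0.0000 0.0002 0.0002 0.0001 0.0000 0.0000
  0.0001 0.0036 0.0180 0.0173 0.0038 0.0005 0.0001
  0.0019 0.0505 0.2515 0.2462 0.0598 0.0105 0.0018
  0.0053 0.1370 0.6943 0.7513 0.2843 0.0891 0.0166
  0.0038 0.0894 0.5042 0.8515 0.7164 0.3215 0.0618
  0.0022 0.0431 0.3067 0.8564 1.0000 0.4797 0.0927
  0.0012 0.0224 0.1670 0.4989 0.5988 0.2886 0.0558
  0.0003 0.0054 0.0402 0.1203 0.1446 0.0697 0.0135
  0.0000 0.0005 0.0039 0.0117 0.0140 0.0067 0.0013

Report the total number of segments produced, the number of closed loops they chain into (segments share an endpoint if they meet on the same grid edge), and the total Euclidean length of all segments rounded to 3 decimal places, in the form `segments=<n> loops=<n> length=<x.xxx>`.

segments=12 loops=1 length=9.191

cell (2,1): code 0100 → (2.846,2.000)–(3.000,1.877)
cell (2,2): code 1100 → (2.752,3.000)–(2.846,2.000)
cell (2,3): code 1000 → (3.000,3.268)–(2.752,3.000)
cell (3,1): code 0010 → (3.000,1.877)–(3.359,2.000)
cell (3,2): code 0111 → (3.359,2.000)–(4.000,2.351)
cell (3,3): code 1101 → (3.791,4.000)–(3.000,3.268)
cell (3,4): code 1000 → (4.000,4.229)–(3.791,4.000)
cell (4,2): code 0110 → (4.000,2.351)–(5.000,2.581)
cell (4,4): code 1001 → (5.000,4.719)–(4.000,4.229)
cell (5,2): code 0010 → (5.000,2.581)–(5.644,3.000)
cell (5,3): code 0011 → (5.644,3.000)–(5.932,4.000)
cell (5,4): code 0001 → (5.932,4.000)–(5.000,4.719)
total: 12 segments, chained into 1 closed loop(s), length Σ = 9.190534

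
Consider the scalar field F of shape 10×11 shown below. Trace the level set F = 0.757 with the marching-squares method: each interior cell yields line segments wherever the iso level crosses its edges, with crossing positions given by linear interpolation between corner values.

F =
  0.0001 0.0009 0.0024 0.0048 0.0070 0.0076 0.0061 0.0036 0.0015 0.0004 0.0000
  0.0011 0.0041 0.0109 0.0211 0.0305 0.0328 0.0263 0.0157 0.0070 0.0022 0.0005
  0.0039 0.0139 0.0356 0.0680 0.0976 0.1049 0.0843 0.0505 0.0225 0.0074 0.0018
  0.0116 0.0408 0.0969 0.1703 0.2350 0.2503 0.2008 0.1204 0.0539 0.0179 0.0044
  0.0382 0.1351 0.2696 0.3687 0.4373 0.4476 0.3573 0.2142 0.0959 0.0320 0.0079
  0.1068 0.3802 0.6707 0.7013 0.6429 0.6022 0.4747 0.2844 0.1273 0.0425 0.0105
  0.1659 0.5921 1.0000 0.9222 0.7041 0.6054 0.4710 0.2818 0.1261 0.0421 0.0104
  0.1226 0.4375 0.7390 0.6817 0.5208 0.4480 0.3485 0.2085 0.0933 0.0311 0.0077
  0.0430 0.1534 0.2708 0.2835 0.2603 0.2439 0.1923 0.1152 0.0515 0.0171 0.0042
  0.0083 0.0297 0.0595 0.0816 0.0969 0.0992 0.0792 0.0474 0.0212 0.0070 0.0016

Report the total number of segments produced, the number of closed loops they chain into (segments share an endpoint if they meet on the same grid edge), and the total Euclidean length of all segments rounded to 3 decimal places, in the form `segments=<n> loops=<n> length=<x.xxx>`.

cell (5,1): code 0100 → (5.262,2.000)–(6.000,1.404)
cell (5,2): code 1100 → (5.252,3.000)–(5.262,2.000)
cell (5,3): code 1000 → (6.000,3.757)–(5.252,3.000)
cell (6,1): code 0010 → (6.000,1.404)–(6.931,2.000)
cell (6,2): code 0011 → (6.931,2.000)–(6.687,3.000)
cell (6,3): code 0001 → (6.687,3.000)–(6.000,3.757)
total: 6 segments, chained into 1 closed loop(s), length Σ = 6.170081

segments=6 loops=1 length=6.170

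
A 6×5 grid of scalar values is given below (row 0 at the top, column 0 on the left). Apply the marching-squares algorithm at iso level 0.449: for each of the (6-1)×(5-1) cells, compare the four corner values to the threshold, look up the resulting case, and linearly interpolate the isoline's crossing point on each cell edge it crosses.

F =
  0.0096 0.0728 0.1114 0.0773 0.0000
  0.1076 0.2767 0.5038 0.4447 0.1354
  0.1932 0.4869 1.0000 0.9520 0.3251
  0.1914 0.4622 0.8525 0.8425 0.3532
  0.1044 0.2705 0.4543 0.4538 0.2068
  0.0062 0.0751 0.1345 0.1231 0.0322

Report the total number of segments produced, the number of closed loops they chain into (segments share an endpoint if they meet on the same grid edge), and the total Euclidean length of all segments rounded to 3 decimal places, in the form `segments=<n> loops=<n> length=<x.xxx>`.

cell (0,1): code 0100 → (0.860,2.000)–(1.000,1.759)
cell (0,2): code 1000 → (1.000,2.927)–(0.860,2.000)
cell (1,0): code 0100 → (1.820,1.000)–(2.000,0.871)
cell (1,1): code 1110 → (1.000,1.759)–(1.820,1.000)
cell (1,2): code 1101 → (1.008,3.000)–(1.000,2.927)
cell (1,3): code 1000 → (2.000,3.802)–(1.008,3.000)
cell (2,0): code 0110 → (2.000,0.871)–(3.000,0.951)
cell (2,3): code 1001 → (3.000,3.804)–(2.000,3.802)
cell (3,0): code 0010 → (3.000,0.951)–(3.069,1.000)
cell (3,1): code 0111 → (3.069,1.000)–(4.000,1.971)
cell (3,3): code 1001 → (4.000,3.019)–(3.000,3.804)
cell (4,1): code 0010 → (4.000,1.971)–(4.017,2.000)
cell (4,2): code 0011 → (4.017,2.000)–(4.015,3.000)
cell (4,3): code 0001 → (4.015,3.000)–(4.000,3.019)
total: 14 segments, chained into 1 closed loop(s), length Σ = 9.665606

segments=14 loops=1 length=9.666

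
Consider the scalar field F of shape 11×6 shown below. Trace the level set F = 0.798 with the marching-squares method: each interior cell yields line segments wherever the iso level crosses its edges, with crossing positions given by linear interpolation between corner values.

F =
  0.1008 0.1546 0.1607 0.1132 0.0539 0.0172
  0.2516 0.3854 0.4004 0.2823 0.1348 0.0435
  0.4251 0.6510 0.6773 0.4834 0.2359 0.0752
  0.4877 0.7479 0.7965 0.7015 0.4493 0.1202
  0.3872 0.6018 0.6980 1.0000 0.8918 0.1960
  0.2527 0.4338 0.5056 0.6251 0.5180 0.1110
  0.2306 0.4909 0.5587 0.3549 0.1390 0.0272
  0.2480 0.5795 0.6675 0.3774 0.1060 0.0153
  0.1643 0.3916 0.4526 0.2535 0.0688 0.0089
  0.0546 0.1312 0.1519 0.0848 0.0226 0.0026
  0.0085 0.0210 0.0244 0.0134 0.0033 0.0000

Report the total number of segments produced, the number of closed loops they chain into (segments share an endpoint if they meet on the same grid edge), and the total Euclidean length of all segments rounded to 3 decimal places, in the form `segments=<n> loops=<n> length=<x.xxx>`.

cell (3,2): code 0100 → (3.323,3.000)–(4.000,2.331)
cell (3,3): code 1100 → (3.788,4.000)–(3.323,3.000)
cell (3,4): code 1000 → (4.000,4.135)–(3.788,4.000)
cell (4,2): code 0010 → (4.000,2.331)–(4.539,3.000)
cell (4,3): code 0011 → (4.539,3.000)–(4.251,4.000)
cell (4,4): code 0001 → (4.251,4.000)–(4.000,4.135)
total: 6 segments, chained into 1 closed loop(s), length Σ = 4.489788

segments=6 loops=1 length=4.490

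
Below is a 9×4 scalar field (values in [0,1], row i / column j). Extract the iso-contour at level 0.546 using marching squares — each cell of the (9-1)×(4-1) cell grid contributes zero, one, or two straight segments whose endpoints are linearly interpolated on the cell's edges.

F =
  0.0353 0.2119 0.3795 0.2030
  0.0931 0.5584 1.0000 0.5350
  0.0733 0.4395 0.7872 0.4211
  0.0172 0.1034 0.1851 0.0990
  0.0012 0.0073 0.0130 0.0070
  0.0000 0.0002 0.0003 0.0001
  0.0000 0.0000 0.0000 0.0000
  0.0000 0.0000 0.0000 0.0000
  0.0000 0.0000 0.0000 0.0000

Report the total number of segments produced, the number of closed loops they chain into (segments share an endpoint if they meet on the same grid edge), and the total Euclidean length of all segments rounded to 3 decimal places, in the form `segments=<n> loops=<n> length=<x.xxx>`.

segments=8 loops=1 length=6.159

cell (0,0): code 0100 → (0.964,1.000)–(1.000,0.973)
cell (0,1): code 1100 → (0.268,2.000)–(0.964,1.000)
cell (0,2): code 1000 → (1.000,2.976)–(0.268,2.000)
cell (1,0): code 0010 → (1.000,0.973)–(1.104,1.000)
cell (1,1): code 0111 → (1.104,1.000)–(2.000,1.306)
cell (1,2): code 1001 → (2.000,2.659)–(1.000,2.976)
cell (2,1): code 0010 → (2.000,1.306)–(2.401,2.000)
cell (2,2): code 0001 → (2.401,2.000)–(2.000,2.659)
total: 8 segments, chained into 1 closed loop(s), length Σ = 6.158593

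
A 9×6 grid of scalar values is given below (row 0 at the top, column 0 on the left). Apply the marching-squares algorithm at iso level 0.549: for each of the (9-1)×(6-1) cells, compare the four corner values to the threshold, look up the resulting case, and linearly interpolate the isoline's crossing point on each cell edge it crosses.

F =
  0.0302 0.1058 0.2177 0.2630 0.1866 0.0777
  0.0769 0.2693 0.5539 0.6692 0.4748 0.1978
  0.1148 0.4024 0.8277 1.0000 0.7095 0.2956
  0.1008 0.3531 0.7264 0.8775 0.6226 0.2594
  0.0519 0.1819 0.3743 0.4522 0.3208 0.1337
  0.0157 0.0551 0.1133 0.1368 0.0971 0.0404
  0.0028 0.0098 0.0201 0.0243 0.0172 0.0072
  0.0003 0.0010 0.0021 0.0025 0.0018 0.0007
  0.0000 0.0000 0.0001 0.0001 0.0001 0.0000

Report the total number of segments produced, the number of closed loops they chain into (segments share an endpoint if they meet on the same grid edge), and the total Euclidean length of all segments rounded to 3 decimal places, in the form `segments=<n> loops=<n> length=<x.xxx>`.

segments=12 loops=1 length=9.424

cell (0,1): code 0100 → (0.985,2.000)–(1.000,1.983)
cell (0,2): code 1100 → (0.704,3.000)–(0.985,2.000)
cell (0,3): code 1000 → (1.000,3.618)–(0.704,3.000)
cell (1,1): code 0110 → (1.000,1.983)–(2.000,1.345)
cell (1,3): code 1101 → (1.316,4.000)–(1.000,3.618)
cell (1,4): code 1000 → (2.000,4.388)–(1.316,4.000)
cell (2,1): code 0110 → (2.000,1.345)–(3.000,1.525)
cell (2,4): code 1001 → (3.000,4.203)–(2.000,4.388)
cell (3,1): code 0010 → (3.000,1.525)–(3.504,2.000)
cell (3,2): code 0011 → (3.504,2.000)–(3.772,3.000)
cell (3,3): code 0011 → (3.772,3.000)–(3.244,4.000)
cell (3,4): code 0001 → (3.244,4.000)–(3.000,4.203)
total: 12 segments, chained into 1 closed loop(s), length Σ = 9.424108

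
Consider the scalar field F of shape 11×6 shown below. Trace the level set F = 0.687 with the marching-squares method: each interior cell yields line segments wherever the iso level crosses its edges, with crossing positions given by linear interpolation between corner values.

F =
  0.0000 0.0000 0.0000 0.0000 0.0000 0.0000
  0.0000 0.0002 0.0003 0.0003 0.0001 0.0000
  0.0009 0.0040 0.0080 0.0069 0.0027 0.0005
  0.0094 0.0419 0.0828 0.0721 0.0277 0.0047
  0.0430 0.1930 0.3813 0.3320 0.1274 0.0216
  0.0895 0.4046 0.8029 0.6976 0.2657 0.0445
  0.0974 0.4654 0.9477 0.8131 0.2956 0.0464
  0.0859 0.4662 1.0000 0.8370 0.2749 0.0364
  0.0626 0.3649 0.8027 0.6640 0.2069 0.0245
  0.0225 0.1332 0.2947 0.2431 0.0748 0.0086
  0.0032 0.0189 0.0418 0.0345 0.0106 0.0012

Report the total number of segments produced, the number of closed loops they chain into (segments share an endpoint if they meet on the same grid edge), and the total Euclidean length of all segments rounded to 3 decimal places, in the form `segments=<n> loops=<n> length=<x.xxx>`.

segments=12 loops=1 length=8.908

cell (4,1): code 0100 → (4.725,2.000)–(5.000,1.709)
cell (4,2): code 1100 → (4.971,3.000)–(4.725,2.000)
cell (4,3): code 1000 → (5.000,3.025)–(4.971,3.000)
cell (5,1): code 0110 → (5.000,1.709)–(6.000,1.459)
cell (5,3): code 1001 → (6.000,3.244)–(5.000,3.025)
cell (6,1): code 0110 → (6.000,1.459)–(7.000,1.414)
cell (6,3): code 1001 → (7.000,3.267)–(6.000,3.244)
cell (7,1): code 0110 → (7.000,1.414)–(8.000,1.736)
cell (7,2): code 1011 → (8.000,2.834)–(7.867,3.000)
cell (7,3): code 0001 → (7.867,3.000)–(7.000,3.267)
cell (8,1): code 0010 → (8.000,1.736)–(8.228,2.000)
cell (8,2): code 0001 → (8.228,2.000)–(8.000,2.834)
total: 12 segments, chained into 1 closed loop(s), length Σ = 8.907702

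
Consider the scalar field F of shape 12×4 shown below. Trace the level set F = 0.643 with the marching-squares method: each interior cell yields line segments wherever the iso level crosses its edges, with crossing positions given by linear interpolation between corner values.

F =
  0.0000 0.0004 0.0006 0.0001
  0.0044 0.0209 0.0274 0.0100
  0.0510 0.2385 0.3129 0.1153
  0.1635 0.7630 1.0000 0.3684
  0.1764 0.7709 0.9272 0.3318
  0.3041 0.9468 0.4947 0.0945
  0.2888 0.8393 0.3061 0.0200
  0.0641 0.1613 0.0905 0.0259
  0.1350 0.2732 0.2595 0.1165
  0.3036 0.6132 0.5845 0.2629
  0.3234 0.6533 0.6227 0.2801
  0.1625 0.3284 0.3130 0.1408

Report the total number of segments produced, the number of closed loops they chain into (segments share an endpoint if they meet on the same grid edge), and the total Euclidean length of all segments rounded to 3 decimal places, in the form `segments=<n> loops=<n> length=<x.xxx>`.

cell (2,0): code 0100 → (2.771,1.000)–(3.000,0.800)
cell (2,1): code 1100 → (2.480,2.000)–(2.771,1.000)
cell (2,2): code 1000 → (3.000,2.565)–(2.480,2.000)
cell (3,0): code 0110 → (3.000,0.800)–(4.000,0.785)
cell (3,2): code 1001 → (4.000,2.477)–(3.000,2.565)
cell (4,0): code 0110 → (4.000,0.785)–(5.000,0.527)
cell (4,1): code 1011 → (5.000,1.672)–(4.657,2.000)
cell (4,2): code 0001 → (4.657,2.000)–(4.000,2.477)
cell (5,0): code 0110 → (5.000,0.527)–(6.000,0.643)
cell (5,1): code 1001 → (6.000,1.368)–(5.000,1.672)
cell (6,0): code 0010 → (6.000,0.643)–(6.290,1.000)
cell (6,1): code 0001 → (6.290,1.000)–(6.000,1.368)
cell (9,0): code 0100 → (9.743,1.000)–(10.000,0.969)
cell (9,1): code 1000 → (10.000,1.337)–(9.743,1.000)
cell (10,0): code 0010 → (10.000,0.969)–(10.032,1.000)
cell (10,1): code 0001 → (10.032,1.000)–(10.000,1.337)
total: 16 segments, chained into 2 closed loop(s), length Σ = 10.480758

segments=16 loops=2 length=10.481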